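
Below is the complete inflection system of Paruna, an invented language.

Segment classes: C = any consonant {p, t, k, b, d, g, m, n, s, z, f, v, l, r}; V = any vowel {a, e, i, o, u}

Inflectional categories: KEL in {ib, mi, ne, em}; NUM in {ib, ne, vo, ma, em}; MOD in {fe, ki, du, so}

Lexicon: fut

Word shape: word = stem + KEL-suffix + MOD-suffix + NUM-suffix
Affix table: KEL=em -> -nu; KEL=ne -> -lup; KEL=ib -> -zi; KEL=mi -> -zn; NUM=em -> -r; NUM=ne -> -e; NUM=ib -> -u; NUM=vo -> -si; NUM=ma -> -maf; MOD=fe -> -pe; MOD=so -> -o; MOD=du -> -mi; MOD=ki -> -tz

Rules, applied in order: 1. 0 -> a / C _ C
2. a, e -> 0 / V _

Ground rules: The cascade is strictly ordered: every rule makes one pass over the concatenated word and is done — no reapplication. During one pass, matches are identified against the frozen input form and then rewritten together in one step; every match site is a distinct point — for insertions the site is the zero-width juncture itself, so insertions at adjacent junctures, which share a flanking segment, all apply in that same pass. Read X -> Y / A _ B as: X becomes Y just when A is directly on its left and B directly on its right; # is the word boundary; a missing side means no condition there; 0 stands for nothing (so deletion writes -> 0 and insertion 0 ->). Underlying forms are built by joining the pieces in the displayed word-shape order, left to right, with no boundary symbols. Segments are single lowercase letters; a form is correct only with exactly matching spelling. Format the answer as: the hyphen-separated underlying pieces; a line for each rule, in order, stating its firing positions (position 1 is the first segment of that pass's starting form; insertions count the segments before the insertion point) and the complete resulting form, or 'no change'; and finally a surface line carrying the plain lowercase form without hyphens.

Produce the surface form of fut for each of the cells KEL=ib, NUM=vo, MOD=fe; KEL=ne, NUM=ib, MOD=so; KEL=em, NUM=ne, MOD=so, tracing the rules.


cell KEL=ib, NUM=vo, MOD=fe:
underlying: fut-zi-pe-si
1. 0 -> a / C _ C: inserts after position(s) 3: futazipesi
2. a, e -> 0 / V _: no change
surface: futazipesi

cell KEL=ne, NUM=ib, MOD=so:
underlying: fut-lup-o-u
1. 0 -> a / C _ C: inserts after position(s) 3: futalupou
2. a, e -> 0 / V _: no change
surface: futalupou

cell KEL=em, NUM=ne, MOD=so:
underlying: fut-nu-o-e
1. 0 -> a / C _ C: inserts after position(s) 3: futanuoe
2. a, e -> 0 / V _: fires at position(s) 8: futanuo
surface: futanuo


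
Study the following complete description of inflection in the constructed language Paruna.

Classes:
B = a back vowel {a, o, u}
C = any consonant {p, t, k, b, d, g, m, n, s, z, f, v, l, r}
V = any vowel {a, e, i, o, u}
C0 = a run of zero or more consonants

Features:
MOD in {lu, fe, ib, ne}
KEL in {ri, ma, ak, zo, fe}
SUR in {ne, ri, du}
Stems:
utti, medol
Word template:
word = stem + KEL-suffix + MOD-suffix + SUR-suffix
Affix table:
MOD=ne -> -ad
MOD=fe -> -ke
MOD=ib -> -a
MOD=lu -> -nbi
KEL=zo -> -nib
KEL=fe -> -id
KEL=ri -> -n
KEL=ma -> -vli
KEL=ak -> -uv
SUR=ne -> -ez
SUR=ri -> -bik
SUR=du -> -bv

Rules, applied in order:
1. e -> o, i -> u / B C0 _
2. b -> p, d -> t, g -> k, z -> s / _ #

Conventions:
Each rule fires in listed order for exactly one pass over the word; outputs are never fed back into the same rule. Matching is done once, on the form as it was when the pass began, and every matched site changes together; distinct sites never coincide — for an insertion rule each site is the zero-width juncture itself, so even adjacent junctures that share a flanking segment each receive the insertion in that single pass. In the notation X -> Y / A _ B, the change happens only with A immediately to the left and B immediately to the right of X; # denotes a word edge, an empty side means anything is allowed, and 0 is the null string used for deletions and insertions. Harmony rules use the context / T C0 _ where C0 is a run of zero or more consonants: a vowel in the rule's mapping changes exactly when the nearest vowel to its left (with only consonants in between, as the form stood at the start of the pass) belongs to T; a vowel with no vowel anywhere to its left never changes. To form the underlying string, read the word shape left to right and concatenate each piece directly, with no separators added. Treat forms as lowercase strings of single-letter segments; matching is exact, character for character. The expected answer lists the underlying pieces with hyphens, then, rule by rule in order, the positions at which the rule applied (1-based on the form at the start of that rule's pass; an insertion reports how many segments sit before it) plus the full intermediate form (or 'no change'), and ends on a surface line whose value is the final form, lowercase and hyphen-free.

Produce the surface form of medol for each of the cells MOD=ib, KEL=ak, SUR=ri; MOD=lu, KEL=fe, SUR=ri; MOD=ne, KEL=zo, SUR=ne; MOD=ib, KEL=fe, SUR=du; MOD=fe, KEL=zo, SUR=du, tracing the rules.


cell MOD=ib, KEL=ak, SUR=ri:
underlying: medol-uv-a-bik
1. e -> o, i -> u / B C0 _: fires at position(s) 10: medoluvabuk
2. b -> p, d -> t, g -> k, z -> s / _ #: no change
surface: medoluvabuk

cell MOD=lu, KEL=fe, SUR=ri:
underlying: medol-id-nbi-bik
1. e -> o, i -> u / B C0 _: fires at position(s) 6: medoludnbibik
2. b -> p, d -> t, g -> k, z -> s / _ #: no change
surface: medoludnbibik

cell MOD=ne, KEL=zo, SUR=ne:
underlying: medol-nib-ad-ez
1. e -> o, i -> u / B C0 _: fires at position(s) 7, 11: medolnubadoz
2. b -> p, d -> t, g -> k, z -> s / _ #: fires at position(s) 12: medolnubados
surface: medolnubados

cell MOD=ib, KEL=fe, SUR=du:
underlying: medol-id-a-bv
1. e -> o, i -> u / B C0 _: fires at position(s) 6: medoludabv
2. b -> p, d -> t, g -> k, z -> s / _ #: no change
surface: medoludabv

cell MOD=fe, KEL=zo, SUR=du:
underlying: medol-nib-ke-bv
1. e -> o, i -> u / B C0 _: fires at position(s) 7: medolnubkebv
2. b -> p, d -> t, g -> k, z -> s / _ #: no change
surface: medolnubkebv


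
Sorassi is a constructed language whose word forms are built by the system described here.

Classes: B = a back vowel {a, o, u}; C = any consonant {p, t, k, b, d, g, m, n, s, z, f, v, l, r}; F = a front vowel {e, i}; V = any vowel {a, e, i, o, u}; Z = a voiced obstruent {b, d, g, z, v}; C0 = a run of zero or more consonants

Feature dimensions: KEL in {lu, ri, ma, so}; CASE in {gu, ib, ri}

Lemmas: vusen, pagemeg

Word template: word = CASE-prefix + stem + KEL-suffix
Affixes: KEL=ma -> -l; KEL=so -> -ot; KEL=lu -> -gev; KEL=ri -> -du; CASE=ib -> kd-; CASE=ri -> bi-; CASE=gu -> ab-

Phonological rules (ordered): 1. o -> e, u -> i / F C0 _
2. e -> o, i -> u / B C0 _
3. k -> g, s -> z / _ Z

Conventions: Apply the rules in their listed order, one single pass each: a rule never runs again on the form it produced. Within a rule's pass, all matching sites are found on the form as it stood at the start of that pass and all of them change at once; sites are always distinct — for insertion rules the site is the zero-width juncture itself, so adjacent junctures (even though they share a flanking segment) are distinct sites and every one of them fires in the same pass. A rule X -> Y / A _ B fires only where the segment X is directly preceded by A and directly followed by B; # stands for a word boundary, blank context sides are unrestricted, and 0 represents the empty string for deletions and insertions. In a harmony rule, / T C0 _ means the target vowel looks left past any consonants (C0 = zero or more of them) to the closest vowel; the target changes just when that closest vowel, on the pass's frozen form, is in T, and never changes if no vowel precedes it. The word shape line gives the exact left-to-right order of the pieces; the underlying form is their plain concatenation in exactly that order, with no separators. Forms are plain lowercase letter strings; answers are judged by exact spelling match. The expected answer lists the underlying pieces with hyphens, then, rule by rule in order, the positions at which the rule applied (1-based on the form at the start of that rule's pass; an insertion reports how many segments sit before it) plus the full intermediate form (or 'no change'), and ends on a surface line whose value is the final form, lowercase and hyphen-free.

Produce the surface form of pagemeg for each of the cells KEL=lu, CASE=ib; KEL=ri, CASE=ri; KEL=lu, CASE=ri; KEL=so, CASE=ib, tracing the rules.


cell KEL=lu, CASE=ib:
underlying: kd-pagemeg-gev
1. o -> e, u -> i / F C0 _: no change
2. e -> o, i -> u / B C0 _: fires at position(s) 6: kdpagomeggev
3. k -> g, s -> z / _ Z: fires at position(s) 1: gdpagomeggev
surface: gdpagomeggev

cell KEL=ri, CASE=ri:
underlying: bi-pagemeg-du
1. o -> e, u -> i / F C0 _: fires at position(s) 11: bipagemegdi
2. e -> o, i -> u / B C0 _: fires at position(s) 6: bipagomegdi
3. k -> g, s -> z / _ Z: no change
surface: bipagomegdi

cell KEL=lu, CASE=ri:
underlying: bi-pagemeg-gev
1. o -> e, u -> i / F C0 _: no change
2. e -> o, i -> u / B C0 _: fires at position(s) 6: bipagomeggev
3. k -> g, s -> z / _ Z: no change
surface: bipagomeggev

cell KEL=so, CASE=ib:
underlying: kd-pagemeg-ot
1. o -> e, u -> i / F C0 _: fires at position(s) 10: kdpagemeget
2. e -> o, i -> u / B C0 _: fires at position(s) 6: kdpagomeget
3. k -> g, s -> z / _ Z: fires at position(s) 1: gdpagomeget
surface: gdpagomeget


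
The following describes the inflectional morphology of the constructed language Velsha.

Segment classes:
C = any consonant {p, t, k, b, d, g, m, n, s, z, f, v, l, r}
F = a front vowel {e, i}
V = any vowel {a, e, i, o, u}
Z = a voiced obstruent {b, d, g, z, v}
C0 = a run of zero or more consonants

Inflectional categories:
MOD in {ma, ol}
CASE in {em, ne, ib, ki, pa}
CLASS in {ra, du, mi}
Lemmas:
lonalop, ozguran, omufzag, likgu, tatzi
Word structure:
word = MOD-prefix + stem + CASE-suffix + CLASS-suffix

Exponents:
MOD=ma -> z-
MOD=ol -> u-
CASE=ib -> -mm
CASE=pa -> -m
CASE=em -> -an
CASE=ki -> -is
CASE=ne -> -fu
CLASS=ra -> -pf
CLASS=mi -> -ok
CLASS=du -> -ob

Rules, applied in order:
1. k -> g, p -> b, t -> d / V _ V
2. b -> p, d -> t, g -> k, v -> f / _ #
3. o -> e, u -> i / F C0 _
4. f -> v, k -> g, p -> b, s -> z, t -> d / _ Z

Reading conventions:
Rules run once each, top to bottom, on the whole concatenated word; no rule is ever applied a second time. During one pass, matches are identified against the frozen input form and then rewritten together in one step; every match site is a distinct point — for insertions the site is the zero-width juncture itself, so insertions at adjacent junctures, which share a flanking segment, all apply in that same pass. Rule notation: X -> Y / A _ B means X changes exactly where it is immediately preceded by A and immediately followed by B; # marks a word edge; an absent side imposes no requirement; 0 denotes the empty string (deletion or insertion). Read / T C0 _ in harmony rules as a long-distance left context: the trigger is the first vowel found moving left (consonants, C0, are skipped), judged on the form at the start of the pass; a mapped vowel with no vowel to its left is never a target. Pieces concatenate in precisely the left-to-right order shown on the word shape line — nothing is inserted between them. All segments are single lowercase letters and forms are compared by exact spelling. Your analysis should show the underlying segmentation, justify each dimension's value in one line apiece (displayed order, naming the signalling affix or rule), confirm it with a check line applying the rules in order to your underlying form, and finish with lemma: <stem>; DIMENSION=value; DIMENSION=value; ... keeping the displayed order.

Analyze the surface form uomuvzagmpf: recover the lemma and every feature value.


underlying: u-omufzag-m-pf
MOD=ol - signalled by the affix u-
CASE=pa - signalled by the affix -m
CLASS=ra - signalled by the affix -pf
check: uomufzagmpf -> uomufzagmpf -> uomufzagmpf -> uomufzagmpf -> uomuvzagmpf
lemma: omufzag; MOD=ol; CASE=pa; CLASS=ra


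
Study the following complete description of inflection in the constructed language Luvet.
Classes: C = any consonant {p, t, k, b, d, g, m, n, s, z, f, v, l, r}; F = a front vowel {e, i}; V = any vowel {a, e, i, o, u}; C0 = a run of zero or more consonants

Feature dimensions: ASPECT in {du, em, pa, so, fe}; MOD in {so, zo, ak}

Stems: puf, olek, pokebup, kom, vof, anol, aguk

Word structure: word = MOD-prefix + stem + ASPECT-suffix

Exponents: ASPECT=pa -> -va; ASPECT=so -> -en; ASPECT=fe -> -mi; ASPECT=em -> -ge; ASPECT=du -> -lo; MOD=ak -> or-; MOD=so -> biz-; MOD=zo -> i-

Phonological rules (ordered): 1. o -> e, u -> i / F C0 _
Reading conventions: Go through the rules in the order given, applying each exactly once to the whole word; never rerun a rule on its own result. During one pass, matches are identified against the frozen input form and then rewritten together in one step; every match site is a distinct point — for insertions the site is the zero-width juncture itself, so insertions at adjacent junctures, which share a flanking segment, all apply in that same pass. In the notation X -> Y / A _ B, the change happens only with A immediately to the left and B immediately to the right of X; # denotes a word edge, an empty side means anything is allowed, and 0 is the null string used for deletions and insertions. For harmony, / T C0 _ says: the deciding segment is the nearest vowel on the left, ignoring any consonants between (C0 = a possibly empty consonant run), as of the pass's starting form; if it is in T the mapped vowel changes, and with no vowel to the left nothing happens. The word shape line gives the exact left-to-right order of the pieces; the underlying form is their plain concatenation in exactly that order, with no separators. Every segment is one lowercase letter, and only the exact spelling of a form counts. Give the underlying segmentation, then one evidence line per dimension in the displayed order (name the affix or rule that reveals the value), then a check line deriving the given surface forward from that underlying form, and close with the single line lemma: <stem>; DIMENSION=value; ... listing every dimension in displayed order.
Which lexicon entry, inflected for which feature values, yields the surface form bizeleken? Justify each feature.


underlying: biz-olek-en
ASPECT=so - signalled by the affix -en
MOD=so - signalled by the affix biz-
check: bizoleken -> bizeleken
lemma: olek; ASPECT=so; MOD=so


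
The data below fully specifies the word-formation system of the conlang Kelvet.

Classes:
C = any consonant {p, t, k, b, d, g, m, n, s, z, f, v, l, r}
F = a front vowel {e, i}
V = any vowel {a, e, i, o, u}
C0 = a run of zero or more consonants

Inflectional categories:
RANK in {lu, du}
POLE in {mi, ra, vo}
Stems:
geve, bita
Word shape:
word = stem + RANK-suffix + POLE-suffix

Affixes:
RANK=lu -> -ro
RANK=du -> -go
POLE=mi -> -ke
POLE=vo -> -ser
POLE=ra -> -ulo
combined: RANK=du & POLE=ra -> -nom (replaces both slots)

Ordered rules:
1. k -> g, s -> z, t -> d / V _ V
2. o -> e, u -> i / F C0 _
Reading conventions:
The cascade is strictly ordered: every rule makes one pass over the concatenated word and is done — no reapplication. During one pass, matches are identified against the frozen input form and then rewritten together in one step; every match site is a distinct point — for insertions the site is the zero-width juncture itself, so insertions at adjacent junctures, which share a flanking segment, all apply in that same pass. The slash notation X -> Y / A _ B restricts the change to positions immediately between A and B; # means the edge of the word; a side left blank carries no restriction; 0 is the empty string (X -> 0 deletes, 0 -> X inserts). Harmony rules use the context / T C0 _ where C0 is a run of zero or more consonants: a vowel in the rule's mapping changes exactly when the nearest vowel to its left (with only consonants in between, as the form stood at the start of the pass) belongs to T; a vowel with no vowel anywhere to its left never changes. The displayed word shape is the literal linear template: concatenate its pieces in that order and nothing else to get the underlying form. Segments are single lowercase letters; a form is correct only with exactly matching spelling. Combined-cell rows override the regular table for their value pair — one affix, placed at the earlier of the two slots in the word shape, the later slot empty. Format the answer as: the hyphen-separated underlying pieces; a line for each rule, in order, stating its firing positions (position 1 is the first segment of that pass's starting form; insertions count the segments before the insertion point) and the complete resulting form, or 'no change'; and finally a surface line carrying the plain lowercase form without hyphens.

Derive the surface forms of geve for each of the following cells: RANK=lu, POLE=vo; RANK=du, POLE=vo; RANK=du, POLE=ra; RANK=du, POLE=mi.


cell RANK=lu, POLE=vo:
underlying: geve-ro-ser
1. k -> g, s -> z, t -> d / V _ V: fires at position(s) 7: geverozer
2. o -> e, u -> i / F C0 _: fires at position(s) 6: geverezer
surface: geverezer

cell RANK=du, POLE=vo:
underlying: geve-go-ser
1. k -> g, s -> z, t -> d / V _ V: fires at position(s) 7: gevegozer
2. o -> e, u -> i / F C0 _: fires at position(s) 6: gevegezer
surface: gevegezer

cell RANK=du, POLE=ra:
underlying: geve-nom
1. k -> g, s -> z, t -> d / V _ V: no change
2. o -> e, u -> i / F C0 _: fires at position(s) 6: gevenem
surface: gevenem

cell RANK=du, POLE=mi:
underlying: geve-go-ke
1. k -> g, s -> z, t -> d / V _ V: fires at position(s) 7: gevegoge
2. o -> e, u -> i / F C0 _: fires at position(s) 6: gevegege
surface: gevegege


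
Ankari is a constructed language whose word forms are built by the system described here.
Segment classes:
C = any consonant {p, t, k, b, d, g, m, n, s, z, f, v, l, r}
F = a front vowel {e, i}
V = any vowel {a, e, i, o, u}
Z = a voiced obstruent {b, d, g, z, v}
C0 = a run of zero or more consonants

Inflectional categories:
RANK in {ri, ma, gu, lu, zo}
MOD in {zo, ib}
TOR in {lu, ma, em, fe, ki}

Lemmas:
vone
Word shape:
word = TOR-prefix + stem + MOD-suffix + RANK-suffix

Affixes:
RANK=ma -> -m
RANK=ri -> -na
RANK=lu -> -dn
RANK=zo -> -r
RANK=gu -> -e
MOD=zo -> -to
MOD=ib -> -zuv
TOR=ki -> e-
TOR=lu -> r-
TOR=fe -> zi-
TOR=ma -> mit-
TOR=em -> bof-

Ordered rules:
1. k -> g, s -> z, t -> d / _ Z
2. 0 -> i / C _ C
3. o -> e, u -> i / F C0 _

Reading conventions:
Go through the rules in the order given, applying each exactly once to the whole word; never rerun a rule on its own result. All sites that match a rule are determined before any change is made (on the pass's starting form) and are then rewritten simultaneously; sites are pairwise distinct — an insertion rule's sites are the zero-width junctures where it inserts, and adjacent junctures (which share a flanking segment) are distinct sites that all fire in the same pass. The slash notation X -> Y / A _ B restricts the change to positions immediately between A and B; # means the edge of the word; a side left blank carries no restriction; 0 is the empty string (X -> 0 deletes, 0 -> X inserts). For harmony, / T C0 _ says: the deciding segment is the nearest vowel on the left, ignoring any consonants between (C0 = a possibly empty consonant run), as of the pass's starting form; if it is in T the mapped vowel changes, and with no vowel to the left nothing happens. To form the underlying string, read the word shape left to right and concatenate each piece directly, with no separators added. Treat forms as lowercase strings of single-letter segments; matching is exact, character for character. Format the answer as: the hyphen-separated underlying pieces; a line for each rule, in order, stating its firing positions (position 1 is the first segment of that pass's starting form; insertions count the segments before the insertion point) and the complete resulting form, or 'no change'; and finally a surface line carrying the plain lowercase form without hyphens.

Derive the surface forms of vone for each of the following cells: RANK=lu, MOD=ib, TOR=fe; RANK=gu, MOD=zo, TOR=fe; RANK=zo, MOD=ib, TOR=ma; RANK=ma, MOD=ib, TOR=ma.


cell RANK=lu, MOD=ib, TOR=fe:
underlying: zi-vone-zuv-dn
1. k -> g, s -> z, t -> d / _ Z: no change
2. 0 -> i / C _ C: inserts after position(s) 9, 10: zivonezuvidin
3. o -> e, u -> i / F C0 _: fires at position(s) 4, 8: zivenezividin
surface: zivenezividin

cell RANK=gu, MOD=zo, TOR=fe:
underlying: zi-vone-to-e
1. k -> g, s -> z, t -> d / _ Z: no change
2. 0 -> i / C _ C: no change
3. o -> e, u -> i / F C0 _: fires at position(s) 4, 8: zivenetee
surface: zivenetee

cell RANK=zo, MOD=ib, TOR=ma:
underlying: mit-vone-zuv-r
1. k -> g, s -> z, t -> d / _ Z: fires at position(s) 3: midvonezuvr
2. 0 -> i / C _ C: inserts after position(s) 3, 10: midivonezuvir
3. o -> e, u -> i / F C0 _: fires at position(s) 6, 10: midivenezivir
surface: midivenezivir

cell RANK=ma, MOD=ib, TOR=ma:
underlying: mit-vone-zuv-m
1. k -> g, s -> z, t -> d / _ Z: fires at position(s) 3: midvonezuvm
2. 0 -> i / C _ C: inserts after position(s) 3, 10: midivonezuvim
3. o -> e, u -> i / F C0 _: fires at position(s) 6, 10: midivenezivim
surface: midivenezivim


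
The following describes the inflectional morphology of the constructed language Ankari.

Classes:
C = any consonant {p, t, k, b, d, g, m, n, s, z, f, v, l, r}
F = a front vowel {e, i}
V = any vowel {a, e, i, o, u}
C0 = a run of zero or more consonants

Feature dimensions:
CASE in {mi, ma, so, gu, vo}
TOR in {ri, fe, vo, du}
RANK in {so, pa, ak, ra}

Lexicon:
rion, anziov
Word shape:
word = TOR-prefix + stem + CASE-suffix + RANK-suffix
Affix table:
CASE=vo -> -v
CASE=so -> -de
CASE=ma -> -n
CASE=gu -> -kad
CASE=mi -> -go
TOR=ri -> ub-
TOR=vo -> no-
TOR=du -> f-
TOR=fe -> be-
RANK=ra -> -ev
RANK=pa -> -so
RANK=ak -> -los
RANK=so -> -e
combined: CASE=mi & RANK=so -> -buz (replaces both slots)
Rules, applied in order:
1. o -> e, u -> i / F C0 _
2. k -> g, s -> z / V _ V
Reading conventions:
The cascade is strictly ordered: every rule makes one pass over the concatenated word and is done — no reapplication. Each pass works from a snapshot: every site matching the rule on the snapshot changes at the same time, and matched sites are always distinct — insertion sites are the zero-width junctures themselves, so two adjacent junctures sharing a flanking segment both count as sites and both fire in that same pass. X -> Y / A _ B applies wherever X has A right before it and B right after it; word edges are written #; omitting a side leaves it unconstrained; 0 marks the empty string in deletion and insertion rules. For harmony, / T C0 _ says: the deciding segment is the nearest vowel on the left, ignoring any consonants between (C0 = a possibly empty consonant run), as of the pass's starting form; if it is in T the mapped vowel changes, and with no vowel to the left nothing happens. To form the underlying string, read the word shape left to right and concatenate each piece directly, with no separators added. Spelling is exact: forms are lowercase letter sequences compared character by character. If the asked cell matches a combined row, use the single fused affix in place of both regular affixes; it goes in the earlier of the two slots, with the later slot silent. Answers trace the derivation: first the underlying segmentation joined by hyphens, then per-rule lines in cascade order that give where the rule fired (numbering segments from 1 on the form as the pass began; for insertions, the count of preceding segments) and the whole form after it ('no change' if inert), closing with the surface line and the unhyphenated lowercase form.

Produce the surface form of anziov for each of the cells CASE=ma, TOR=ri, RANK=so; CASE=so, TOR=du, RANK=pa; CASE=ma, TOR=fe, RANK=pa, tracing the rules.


cell CASE=ma, TOR=ri, RANK=so:
underlying: ub-anziov-n-e
1. o -> e, u -> i / F C0 _: fires at position(s) 7: ubanzievne
2. k -> g, s -> z / V _ V: no change
surface: ubanzievne

cell CASE=so, TOR=du, RANK=pa:
underlying: f-anziov-de-so
1. o -> e, u -> i / F C0 _: fires at position(s) 6, 11: fanzievdese
2. k -> g, s -> z / V _ V: fires at position(s) 10: fanzievdeze
surface: fanzievdeze

cell CASE=ma, TOR=fe, RANK=pa:
underlying: be-anziov-n-so
1. o -> e, u -> i / F C0 _: fires at position(s) 7: beanzievnso
2. k -> g, s -> z / V _ V: no change
surface: beanzievnso


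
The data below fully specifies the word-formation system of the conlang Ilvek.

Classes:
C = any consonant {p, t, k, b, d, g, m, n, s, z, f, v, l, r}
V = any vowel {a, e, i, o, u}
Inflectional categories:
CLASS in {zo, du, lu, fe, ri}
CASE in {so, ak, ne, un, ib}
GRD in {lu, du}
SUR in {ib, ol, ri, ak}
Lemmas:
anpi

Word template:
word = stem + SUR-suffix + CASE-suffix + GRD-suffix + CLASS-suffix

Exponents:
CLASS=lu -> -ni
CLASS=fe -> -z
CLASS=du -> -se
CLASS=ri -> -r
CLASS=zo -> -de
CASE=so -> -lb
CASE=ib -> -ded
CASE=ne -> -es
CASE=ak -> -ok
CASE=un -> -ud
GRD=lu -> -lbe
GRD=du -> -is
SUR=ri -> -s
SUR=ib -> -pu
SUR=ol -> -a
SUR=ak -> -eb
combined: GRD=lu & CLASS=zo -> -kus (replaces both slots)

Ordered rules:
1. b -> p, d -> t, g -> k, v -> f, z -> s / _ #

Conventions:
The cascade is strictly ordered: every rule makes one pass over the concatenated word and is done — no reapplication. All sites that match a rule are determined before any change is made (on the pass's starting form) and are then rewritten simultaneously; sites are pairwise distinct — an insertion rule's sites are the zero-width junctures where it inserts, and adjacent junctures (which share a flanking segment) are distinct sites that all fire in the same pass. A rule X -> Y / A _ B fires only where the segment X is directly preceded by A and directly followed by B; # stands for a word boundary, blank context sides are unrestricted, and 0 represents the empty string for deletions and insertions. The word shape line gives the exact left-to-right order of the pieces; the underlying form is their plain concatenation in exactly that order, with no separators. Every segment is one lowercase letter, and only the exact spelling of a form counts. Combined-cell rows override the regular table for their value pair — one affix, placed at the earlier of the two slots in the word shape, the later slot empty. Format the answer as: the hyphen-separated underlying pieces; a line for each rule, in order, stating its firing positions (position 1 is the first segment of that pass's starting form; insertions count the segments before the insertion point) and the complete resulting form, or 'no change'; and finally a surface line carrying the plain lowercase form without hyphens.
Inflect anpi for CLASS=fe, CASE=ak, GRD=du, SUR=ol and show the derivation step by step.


underlying: anpi-a-ok-is-z
1. b -> p, d -> t, g -> k, v -> f, z -> s / _ #: fires at position(s) 10: anpiaokiss
surface: anpiaokiss


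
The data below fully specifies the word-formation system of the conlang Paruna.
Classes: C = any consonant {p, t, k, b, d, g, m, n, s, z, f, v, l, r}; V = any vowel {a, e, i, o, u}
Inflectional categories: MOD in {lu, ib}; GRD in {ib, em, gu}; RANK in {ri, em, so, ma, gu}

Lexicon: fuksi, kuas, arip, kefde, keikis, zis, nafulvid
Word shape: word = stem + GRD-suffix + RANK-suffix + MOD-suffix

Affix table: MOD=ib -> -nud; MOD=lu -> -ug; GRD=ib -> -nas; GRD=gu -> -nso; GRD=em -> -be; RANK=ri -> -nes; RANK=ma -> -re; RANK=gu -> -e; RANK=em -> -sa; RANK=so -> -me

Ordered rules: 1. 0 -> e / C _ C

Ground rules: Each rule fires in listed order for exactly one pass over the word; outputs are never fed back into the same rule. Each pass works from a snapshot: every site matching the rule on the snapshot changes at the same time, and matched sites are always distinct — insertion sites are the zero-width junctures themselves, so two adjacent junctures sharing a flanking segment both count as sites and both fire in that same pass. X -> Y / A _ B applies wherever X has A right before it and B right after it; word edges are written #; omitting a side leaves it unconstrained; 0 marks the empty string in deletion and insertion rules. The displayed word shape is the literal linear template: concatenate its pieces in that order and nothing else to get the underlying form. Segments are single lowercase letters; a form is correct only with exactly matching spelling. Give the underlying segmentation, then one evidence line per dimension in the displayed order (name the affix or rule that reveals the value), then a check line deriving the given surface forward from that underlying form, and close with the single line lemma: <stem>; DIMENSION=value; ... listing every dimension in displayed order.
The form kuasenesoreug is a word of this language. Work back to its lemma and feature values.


underlying: kuas-nso-re-ug
MOD=lu - signalled by the affix -ug
GRD=gu - signalled by the affix -nso
RANK=ma - signalled by the affix -re
check: kuasnsoreug -> kuasenesoreug
lemma: kuas; MOD=lu; GRD=gu; RANK=ma


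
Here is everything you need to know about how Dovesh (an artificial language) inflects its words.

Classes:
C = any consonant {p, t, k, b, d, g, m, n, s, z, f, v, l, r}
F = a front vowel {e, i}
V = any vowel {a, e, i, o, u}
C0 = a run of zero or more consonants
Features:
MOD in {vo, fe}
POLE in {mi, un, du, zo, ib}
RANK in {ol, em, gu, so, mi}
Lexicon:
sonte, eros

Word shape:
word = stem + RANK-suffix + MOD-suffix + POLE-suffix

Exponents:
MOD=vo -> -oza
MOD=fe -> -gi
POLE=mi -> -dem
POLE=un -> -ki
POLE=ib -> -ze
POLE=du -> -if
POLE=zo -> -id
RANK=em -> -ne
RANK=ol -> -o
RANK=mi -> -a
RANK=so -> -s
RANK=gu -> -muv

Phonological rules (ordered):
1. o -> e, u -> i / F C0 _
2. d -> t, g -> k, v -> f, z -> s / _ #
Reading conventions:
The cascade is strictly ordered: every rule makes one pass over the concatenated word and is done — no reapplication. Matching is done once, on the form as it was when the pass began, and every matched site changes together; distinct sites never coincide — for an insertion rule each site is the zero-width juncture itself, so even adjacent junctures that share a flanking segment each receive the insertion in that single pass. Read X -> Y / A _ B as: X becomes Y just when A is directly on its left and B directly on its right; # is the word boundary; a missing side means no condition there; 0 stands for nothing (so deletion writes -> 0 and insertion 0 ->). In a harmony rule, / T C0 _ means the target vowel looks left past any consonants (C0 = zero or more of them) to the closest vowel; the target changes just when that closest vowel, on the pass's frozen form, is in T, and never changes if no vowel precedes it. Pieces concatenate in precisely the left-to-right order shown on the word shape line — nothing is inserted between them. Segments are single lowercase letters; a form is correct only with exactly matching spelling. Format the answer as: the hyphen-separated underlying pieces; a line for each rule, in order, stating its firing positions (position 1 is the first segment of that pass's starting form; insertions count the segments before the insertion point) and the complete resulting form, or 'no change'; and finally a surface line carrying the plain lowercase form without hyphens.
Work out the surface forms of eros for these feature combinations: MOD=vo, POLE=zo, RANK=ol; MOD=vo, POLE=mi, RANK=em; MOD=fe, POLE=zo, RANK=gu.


cell MOD=vo, POLE=zo, RANK=ol:
underlying: eros-o-oza-id
1. o -> e, u -> i / F C0 _: fires at position(s) 3: eresoozaid
2. d -> t, g -> k, v -> f, z -> s / _ #: fires at position(s) 10: eresoozait
surface: eresoozait

cell MOD=vo, POLE=mi, RANK=em:
underlying: eros-ne-oza-dem
1. o -> e, u -> i / F C0 _: fires at position(s) 3, 7: eresneezadem
2. d -> t, g -> k, v -> f, z -> s / _ #: no change
surface: eresneezadem

cell MOD=fe, POLE=zo, RANK=gu:
underlying: eros-muv-gi-id
1. o -> e, u -> i / F C0 _: fires at position(s) 3: eresmuvgiid
2. d -> t, g -> k, v -> f, z -> s / _ #: fires at position(s) 11: eresmuvgiit
surface: eresmuvgiit


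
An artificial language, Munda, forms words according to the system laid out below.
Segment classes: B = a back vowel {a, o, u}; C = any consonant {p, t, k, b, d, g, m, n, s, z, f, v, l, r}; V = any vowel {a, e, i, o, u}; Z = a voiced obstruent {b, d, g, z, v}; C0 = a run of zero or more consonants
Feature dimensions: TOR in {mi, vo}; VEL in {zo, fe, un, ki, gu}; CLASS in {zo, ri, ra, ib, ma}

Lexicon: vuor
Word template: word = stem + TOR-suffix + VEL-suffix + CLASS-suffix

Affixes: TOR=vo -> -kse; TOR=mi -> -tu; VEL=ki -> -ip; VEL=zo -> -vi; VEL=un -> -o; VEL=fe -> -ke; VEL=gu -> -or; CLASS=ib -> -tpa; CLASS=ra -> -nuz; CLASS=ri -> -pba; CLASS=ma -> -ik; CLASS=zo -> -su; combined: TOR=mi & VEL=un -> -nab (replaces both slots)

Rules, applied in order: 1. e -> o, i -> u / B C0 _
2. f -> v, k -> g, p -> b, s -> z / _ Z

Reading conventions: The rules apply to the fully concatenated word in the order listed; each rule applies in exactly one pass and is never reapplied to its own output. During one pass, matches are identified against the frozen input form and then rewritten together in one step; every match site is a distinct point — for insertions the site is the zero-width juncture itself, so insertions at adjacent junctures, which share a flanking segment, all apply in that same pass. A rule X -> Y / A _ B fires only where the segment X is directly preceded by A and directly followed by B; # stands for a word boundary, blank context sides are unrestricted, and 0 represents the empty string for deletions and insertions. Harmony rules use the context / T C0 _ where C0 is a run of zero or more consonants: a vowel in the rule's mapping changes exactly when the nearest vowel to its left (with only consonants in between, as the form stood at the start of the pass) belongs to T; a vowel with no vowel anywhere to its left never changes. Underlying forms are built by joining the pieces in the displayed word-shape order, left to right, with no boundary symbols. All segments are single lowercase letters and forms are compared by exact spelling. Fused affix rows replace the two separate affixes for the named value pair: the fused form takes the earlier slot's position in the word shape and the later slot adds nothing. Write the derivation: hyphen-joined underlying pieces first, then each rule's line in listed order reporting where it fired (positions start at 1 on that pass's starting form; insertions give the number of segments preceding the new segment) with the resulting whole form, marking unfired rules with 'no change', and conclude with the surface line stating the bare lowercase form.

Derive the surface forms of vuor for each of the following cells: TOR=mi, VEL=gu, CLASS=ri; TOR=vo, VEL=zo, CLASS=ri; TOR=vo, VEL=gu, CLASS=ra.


cell TOR=mi, VEL=gu, CLASS=ri:
underlying: vuor-tu-or-pba
1. e -> o, i -> u / B C0 _: no change
2. f -> v, k -> g, p -> b, s -> z / _ Z: fires at position(s) 9: vuortuorbba
surface: vuortuorbba

cell TOR=vo, VEL=zo, CLASS=ri:
underlying: vuor-kse-vi-pba
1. e -> o, i -> u / B C0 _: fires at position(s) 7: vuorksovipba
2. f -> v, k -> g, p -> b, s -> z / _ Z: fires at position(s) 10: vuorksovibba
surface: vuorksovibba

cell TOR=vo, VEL=gu, CLASS=ra:
underlying: vuor-kse-or-nuz
1. e -> o, i -> u / B C0 _: fires at position(s) 7: vuorksoornuz
2. f -> v, k -> g, p -> b, s -> z / _ Z: no change
surface: vuorksoornuz


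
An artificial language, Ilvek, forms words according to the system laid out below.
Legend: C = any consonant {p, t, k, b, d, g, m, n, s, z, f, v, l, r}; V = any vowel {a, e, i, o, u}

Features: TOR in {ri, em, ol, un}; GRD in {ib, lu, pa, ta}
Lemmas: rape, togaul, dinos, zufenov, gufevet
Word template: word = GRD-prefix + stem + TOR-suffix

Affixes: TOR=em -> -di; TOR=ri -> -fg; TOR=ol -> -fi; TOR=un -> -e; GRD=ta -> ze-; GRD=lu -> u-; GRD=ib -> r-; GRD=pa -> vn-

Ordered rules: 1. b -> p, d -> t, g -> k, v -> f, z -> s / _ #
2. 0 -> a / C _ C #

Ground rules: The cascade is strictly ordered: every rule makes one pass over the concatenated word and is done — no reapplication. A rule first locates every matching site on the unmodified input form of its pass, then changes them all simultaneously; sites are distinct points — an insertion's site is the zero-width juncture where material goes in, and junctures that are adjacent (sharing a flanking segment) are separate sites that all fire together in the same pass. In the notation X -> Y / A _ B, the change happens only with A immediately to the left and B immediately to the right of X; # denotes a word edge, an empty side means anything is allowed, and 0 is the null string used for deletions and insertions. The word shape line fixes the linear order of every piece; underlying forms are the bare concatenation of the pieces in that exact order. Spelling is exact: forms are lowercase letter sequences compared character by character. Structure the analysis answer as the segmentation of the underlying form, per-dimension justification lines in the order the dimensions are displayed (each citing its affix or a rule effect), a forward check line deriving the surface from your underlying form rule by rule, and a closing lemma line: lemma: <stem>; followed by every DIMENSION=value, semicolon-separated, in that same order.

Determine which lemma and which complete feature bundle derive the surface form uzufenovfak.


underlying: u-zufenov-fg
TOR=ri - signalled by the affix -fg
GRD=lu - signalled by the affix u-
check: uzufenovfg -> uzufenovfk -> uzufenovfak
lemma: zufenov; TOR=ri; GRD=lu


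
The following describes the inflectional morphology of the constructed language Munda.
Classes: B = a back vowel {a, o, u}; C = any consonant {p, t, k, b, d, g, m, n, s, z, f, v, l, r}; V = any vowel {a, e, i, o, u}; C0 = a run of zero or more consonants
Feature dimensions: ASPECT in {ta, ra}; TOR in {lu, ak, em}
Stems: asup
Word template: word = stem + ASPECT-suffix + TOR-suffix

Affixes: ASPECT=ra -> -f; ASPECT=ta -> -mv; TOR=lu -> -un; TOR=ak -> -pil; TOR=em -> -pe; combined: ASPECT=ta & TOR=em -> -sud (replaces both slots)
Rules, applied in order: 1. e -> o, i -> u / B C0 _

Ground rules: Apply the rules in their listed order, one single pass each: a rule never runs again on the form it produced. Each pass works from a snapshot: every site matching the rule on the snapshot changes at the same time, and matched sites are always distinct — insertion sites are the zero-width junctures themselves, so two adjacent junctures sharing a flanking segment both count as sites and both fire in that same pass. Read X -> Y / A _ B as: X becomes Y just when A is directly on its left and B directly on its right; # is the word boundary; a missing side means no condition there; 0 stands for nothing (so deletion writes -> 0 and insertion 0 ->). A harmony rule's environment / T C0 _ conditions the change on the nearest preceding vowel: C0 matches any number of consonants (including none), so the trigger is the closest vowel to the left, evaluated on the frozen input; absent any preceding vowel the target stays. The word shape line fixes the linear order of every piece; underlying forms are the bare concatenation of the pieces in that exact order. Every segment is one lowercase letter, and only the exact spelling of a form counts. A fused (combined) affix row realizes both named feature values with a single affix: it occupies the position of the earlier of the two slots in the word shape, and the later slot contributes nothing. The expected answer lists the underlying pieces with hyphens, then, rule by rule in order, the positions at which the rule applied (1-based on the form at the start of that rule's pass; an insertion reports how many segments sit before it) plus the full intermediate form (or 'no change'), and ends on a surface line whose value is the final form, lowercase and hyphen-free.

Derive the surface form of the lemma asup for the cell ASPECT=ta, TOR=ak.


underlying: asup-mv-pil
1. e -> o, i -> u / B C0 _: fires at position(s) 8: asupmvpul
surface: asupmvpul


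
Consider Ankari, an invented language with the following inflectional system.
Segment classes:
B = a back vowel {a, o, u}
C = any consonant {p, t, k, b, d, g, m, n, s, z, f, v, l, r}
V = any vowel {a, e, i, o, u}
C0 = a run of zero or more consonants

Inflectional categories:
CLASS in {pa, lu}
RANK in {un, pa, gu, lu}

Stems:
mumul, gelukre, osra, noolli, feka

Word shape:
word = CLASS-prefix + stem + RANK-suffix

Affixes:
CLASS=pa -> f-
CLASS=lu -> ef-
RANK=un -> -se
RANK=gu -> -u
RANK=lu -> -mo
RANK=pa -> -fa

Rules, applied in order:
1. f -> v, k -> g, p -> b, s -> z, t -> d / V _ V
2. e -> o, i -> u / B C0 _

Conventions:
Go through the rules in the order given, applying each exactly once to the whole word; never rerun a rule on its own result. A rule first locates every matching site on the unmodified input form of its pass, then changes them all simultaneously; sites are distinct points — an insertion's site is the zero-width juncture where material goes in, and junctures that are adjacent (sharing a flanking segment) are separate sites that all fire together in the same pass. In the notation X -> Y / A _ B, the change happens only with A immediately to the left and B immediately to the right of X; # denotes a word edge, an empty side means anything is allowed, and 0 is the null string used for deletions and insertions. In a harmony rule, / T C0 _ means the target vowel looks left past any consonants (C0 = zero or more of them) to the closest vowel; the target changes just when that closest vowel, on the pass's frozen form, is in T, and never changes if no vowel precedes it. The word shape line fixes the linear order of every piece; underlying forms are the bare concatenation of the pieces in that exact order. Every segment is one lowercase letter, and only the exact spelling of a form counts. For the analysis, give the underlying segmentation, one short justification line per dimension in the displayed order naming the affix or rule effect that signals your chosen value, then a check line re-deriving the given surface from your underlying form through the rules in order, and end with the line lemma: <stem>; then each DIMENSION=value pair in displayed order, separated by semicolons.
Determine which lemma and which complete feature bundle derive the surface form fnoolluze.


underlying: f-noolli-se
CLASS=pa - signalled by the affix f-
RANK=un - signalled by the affix -se
check: fnoollise -> fnoollize -> fnoolluze
lemma: noolli; CLASS=pa; RANK=un
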